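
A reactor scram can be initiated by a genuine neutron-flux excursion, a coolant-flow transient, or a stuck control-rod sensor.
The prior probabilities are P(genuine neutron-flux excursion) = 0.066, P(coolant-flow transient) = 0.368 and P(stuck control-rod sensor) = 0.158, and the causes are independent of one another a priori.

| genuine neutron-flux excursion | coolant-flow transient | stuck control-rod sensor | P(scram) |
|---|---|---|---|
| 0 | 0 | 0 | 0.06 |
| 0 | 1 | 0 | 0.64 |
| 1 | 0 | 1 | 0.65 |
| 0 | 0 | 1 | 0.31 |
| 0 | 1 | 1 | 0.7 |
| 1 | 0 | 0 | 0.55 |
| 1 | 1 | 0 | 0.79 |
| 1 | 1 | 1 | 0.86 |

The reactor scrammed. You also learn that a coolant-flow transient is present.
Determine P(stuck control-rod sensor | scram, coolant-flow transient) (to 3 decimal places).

Enumerate the 4 (genuine neutron-flux excursion, stuck control-rod sensor) configurations and weight by the priors:
  P(scram | coolant-flow transient) = 0.64·0.934·0.842 + 0.7·0.934·0.158 + 0.79·0.066·0.842 + 0.86·0.066·0.158
        = 0.503314 + 0.103300 + 0.043902 + 0.008968 = 0.659484
The terms with stuck control-rod sensor present sum to 0.112268, so
  P(stuck control-rod sensor | scram, coolant-flow transient) = 0.112268 / 0.659484 ≈ 0.170

P(stuck control-rod sensor | scram, coolant-flow transient) ≈ 0.170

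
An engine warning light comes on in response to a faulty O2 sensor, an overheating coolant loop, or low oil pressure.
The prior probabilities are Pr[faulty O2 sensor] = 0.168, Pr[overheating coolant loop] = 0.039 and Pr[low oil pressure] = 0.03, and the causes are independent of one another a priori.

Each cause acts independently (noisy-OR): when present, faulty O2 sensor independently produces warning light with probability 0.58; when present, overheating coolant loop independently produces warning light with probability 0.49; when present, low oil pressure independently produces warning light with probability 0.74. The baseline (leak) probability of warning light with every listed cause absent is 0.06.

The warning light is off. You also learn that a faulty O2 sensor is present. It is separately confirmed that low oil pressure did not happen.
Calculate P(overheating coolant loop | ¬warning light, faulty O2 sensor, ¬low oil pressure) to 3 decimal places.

Under noisy-OR, P(warning light | causes) = 1 − (1−0.06)·∏(1−qᵢ) over the active causes.
P(¬warning light | faulty O2 sensor, ¬low oil pressure) = 0.3948×0.961 + 0.201348×0.039 = 0.379403 + 0.007853 = 0.387256
Of this, 0.007853 comes from 0.201348×0.039 (the overheating coolant loop=true cases).
P(overheating coolant loop | ¬warning light, faulty O2 sensor, ¬low oil pressure) = 0.007853 / 0.387256 ≈ 0.020

P(overheating coolant loop | ¬warning light, faulty O2 sensor, ¬low oil pressure) ≈ 0.020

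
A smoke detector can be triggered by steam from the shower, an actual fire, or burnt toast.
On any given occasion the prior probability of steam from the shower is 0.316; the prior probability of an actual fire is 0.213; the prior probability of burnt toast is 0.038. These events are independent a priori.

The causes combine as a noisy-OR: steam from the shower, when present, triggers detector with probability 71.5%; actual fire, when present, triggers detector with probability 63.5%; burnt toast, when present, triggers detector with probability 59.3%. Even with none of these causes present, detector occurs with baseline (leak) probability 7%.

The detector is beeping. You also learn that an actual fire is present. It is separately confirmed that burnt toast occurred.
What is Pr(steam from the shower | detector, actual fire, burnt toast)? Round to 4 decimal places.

Under noisy-OR, P(detector | causes) = 1 − (1−0.07)·∏(1−qᵢ) over the active causes.
P(detector | actual fire, burnt toast) = 0.861844*0.684 + 0.960625*0.316 = 0.589501 + 0.303557 = 0.893058
The steam from the shower-present share is 0.960625*0.316 = 0.303557.
So P(steam from the shower | detector, actual fire, burnt toast) = 0.303557/0.893058 ≈ 0.3399.

Pr(steam from the shower | detector, actual fire, burnt toast) ≈ 0.3399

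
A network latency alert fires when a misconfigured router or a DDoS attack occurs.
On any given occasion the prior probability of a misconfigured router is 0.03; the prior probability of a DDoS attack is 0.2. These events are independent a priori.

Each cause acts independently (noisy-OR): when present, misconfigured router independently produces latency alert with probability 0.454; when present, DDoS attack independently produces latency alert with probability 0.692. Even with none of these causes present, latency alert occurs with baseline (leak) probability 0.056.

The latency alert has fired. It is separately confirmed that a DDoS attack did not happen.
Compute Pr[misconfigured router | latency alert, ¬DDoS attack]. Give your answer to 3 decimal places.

Pr[misconfigured router | latency alert, ¬DDoS attack] ≈ 0.211

Under noisy-OR, P(latency alert | causes) = 1 − (1−0.056)·∏(1−qᵢ) over the active causes.
P(latency alert | ¬DDoS attack) = 0.056×0.97 + 0.484576×0.03 = 0.054320 + 0.014537 = 0.068857
Restricting to configurations with misconfigured router present: 0.484576×0.03 = 0.014537.
So P(misconfigured router | latency alert, ¬DDoS attack) = 0.014537/0.068857 ≈ 0.211.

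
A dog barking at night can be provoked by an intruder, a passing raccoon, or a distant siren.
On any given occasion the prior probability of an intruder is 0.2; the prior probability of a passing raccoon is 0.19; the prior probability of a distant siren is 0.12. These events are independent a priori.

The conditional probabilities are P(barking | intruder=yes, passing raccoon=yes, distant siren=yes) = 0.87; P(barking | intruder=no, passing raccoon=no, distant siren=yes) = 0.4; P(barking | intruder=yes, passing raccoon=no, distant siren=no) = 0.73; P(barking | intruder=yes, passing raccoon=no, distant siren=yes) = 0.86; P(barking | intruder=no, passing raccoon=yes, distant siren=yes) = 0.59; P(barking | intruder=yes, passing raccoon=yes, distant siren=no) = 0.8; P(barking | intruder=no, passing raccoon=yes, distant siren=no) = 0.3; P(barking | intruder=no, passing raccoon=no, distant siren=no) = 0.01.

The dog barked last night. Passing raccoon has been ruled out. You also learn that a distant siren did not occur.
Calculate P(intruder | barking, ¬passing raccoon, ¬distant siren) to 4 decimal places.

For the numerator, keep only intruder=true terms: 0.73×0.2 = 0.146000
Normalizer over all consistent configurations: 0.01×0.8 + 0.73×0.2 = 0.154000
Posterior = 0.146000 / 0.154000 ≈ 0.9481

P(intruder | barking, ¬passing raccoon, ¬distant siren) ≈ 0.9481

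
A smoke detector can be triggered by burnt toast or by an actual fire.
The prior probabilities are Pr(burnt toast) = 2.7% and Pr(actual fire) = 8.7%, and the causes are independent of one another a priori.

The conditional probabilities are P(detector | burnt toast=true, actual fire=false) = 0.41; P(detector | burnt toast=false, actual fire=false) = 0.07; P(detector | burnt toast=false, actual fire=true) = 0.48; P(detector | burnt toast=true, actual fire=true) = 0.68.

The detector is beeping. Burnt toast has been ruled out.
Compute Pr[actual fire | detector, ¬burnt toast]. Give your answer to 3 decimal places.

Pr[actual fire | detector, ¬burnt toast] ≈ 0.395

Weight on actual fire=true, given the evidence: 0.48·0.087 = 0.041760
The normalizing constant is 0.07·0.913 + 0.48·0.087 = 0.105670
P(actual fire | detector, ¬burnt toast) = 0.041760/0.105670 ≈ 0.395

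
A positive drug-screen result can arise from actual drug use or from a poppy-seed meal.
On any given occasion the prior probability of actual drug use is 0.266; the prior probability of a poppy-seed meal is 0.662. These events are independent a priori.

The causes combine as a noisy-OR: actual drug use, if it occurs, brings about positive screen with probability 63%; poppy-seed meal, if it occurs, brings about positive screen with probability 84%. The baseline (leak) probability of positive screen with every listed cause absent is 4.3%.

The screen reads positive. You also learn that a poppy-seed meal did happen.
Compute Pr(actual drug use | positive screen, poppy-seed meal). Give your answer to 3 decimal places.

Pr(actual drug use | positive screen, poppy-seed meal) ≈ 0.288

Under noisy-OR, P(positive screen | causes) = 1 − (1−0.043)·∏(1−qᵢ) over the active causes.
By total probability over both values of actual drug use:
  P(positive screen | poppy-seed meal) = 0.84688·0.734 + 0.943346·0.266
        = 0.621610 + 0.250930 = 0.872540
The terms with actual drug use present sum to 0.250930, so
  P(actual drug use | positive screen, poppy-seed meal) = 0.250930 / 0.872540 ≈ 0.288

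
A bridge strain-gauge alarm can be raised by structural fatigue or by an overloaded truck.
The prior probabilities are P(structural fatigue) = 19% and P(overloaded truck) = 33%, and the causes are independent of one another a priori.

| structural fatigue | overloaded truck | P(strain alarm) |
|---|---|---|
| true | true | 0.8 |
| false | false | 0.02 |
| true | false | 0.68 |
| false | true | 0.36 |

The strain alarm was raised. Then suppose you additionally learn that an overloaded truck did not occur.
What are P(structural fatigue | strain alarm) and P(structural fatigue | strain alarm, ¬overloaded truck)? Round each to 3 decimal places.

P(strain alarm) = 0.02×0.81×0.67 + 0.36×0.81×0.33 + 0.68×0.19×0.67 + 0.8×0.19×0.33 = 0.010854 + 0.096228 + 0.086564 + 0.050160 = 0.243806
Restricting to configurations with structural fatigue present: 0.086564 + 0.050160 = 0.136724.
So P(structural fatigue | strain alarm) = 0.136724/0.243806 ≈ 0.561.

Now condition on the additional information:
P(strain alarm | ¬overloaded truck) = 0.02·0.81 + 0.68·0.19 = 0.016200 + 0.129200 = 0.145400
Restricting to configurations with structural fatigue present: 0.68·0.19 = 0.129200.
Hence the posterior is 0.129200/0.145400 ≈ 0.889.

P(structural fatigue | strain alarm) ≈ 0.561; P(structural fatigue | strain alarm, ¬overloaded truck) ≈ 0.889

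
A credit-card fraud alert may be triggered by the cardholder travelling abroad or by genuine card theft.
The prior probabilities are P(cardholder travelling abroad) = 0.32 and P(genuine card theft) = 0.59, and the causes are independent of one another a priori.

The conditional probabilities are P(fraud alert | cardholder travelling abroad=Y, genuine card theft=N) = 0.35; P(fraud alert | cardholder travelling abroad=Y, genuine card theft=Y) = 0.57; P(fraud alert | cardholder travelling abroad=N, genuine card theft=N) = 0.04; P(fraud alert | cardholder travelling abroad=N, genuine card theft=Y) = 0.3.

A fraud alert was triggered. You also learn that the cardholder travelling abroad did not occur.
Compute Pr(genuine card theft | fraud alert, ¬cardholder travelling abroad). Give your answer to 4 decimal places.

Pr(genuine card theft | fraud alert, ¬cardholder travelling abroad) ≈ 0.9152

By total probability over both values of genuine card theft:
  P(fraud alert | ¬cardholder travelling abroad) = 0.04×0.41 + 0.3×0.59
        = 0.016400 + 0.177000 = 0.193400
The terms with genuine card theft present sum to 0.177000, so
  P(genuine card theft | fraud alert, ¬cardholder travelling abroad) = 0.177000 / 0.193400 ≈ 0.9152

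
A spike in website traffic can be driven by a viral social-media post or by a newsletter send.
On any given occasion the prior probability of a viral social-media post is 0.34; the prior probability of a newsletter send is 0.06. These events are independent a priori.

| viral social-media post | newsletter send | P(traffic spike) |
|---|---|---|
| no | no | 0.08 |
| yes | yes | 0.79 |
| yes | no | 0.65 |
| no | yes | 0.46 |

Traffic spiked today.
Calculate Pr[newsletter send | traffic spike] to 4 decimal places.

Enumerate the 4 (viral social-media post, newsletter send) configurations and weight by the priors:
  P(traffic spike) = 0.08·0.66·0.94 + 0.46·0.66·0.06 + 0.65·0.34·0.94 + 0.79·0.34·0.06
        = 0.049632 + 0.018216 + 0.207740 + 0.016116 = 0.291704
Keeping only the newsletter send-present terms gives 0.034332, so
  P(newsletter send | traffic spike) = 0.034332 / 0.291704 ≈ 0.1177

Pr[newsletter send | traffic spike] ≈ 0.1177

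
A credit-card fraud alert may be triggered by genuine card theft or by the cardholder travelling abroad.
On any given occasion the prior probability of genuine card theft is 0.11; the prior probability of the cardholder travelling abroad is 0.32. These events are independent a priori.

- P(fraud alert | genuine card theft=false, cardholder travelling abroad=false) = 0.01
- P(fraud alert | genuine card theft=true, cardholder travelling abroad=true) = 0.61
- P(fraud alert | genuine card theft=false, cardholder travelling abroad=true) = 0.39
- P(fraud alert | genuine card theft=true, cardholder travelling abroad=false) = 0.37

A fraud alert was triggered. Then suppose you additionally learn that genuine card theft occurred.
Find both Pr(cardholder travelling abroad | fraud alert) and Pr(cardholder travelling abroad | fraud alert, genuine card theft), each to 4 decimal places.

Pr(cardholder travelling abroad | fraud alert) ≈ 0.7972; Pr(cardholder travelling abroad | fraud alert, genuine card theft) ≈ 0.4369

Weight on cardholder travelling abroad=true, given the evidence: 0.111072 + 0.021472 = 0.132544
Denominator P(fraud alert): 0.01·0.89·0.68 + 0.39·0.89·0.32 + 0.37·0.11·0.68 + 0.61·0.11·0.32 = 0.166272
Posterior = 0.132544 / 0.166272 ≈ 0.7972

Now also conditioning on genuine card theft=true:
Enumerate both values of cardholder travelling abroad and weight by the priors:
  P(fraud alert | genuine card theft) = 0.37·0.68 + 0.61·0.32
        = 0.251600 + 0.195200 = 0.446800
Keeping only the cardholder travelling abroad-present terms gives 0.195200, so
  P(cardholder travelling abroad | fraud alert, genuine card theft) = 0.195200 / 0.446800 ≈ 0.4369
— genuine card theft explains away the evidence for cardholder travelling abroad.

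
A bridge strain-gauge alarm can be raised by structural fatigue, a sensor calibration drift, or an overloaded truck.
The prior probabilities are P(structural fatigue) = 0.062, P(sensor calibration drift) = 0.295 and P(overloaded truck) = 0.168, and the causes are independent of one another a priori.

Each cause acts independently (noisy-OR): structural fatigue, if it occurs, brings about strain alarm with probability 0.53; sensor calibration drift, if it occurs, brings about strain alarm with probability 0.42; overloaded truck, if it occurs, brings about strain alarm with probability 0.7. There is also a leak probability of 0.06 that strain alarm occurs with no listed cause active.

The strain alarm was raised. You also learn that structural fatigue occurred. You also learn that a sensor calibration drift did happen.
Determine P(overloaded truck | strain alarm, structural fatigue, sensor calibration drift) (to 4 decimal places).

Under noisy-OR, P(strain alarm | causes) = 1 − (1−0.06)·∏(1−qᵢ) over the active causes.
Enumerate both values of overloaded truck and weight by the priors:
  P(strain alarm | structural fatigue, sensor calibration drift) = 0.743756·0.832 + 0.923127·0.168
        = 0.618805 + 0.155085 = 0.773890
Configurations with overloaded truck contribute 0.155085, so
  P(overloaded truck | strain alarm, structural fatigue, sensor calibration drift) = 0.155085 / 0.773890 ≈ 0.2004

P(overloaded truck | strain alarm, structural fatigue, sensor calibration drift) ≈ 0.2004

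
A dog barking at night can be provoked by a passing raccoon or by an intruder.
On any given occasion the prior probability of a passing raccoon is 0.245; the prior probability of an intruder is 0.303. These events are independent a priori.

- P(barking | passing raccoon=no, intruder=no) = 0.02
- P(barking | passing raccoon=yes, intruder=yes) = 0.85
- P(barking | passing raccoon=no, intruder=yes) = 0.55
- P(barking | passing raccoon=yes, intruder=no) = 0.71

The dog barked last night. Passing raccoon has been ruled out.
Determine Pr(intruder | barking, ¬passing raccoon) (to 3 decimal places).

Pr(intruder | barking, ¬passing raccoon) ≈ 0.923

Numerator (weight on configurations with intruder): 0.55×0.303 = 0.166650
Denominator P(barking | ¬passing raccoon): 0.02×0.697 + 0.55×0.303 = 0.180590
Posterior = 0.166650 / 0.180590 ≈ 0.923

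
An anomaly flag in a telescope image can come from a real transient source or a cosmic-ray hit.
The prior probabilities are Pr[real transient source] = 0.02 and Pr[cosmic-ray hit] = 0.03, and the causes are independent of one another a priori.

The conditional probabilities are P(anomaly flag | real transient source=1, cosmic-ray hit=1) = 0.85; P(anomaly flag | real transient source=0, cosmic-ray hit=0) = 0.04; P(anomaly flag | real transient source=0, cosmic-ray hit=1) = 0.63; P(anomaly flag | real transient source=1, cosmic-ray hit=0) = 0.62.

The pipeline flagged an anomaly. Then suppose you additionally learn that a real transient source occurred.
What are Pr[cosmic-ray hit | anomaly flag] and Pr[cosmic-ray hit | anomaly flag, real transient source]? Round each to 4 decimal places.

Pr[cosmic-ray hit | anomaly flag] ≈ 0.2755; Pr[cosmic-ray hit | anomaly flag, real transient source] ≈ 0.0407

Numerator (weight on configurations with cosmic-ray hit): 0.018522 + 0.000510 = 0.019032
Normalizer over all consistent configurations: 0.04*0.98*0.97 + 0.63*0.98*0.03 + 0.62*0.02*0.97 + 0.85*0.02*0.03 = 0.069084
Posterior = 0.019032 / 0.069084 ≈ 0.2755

Now also conditioning on real transient source=true:
Sum P(anomaly flag|·) weighted by the priors over both values of cosmic-ray hit:
  P(anomaly flag | real transient source) = 0.62×0.97 + 0.85×0.03
        = 0.601400 + 0.025500 = 0.626900
Keeping only the cosmic-ray hit-present terms gives 0.025500, so
  P(cosmic-ray hit | anomaly flag, real transient source) = 0.025500 / 0.626900 ≈ 0.0407
Conditioning on real transient source lowers the posterior on cosmic-ray hit: the classic explaining-away effect in a common-effect structure.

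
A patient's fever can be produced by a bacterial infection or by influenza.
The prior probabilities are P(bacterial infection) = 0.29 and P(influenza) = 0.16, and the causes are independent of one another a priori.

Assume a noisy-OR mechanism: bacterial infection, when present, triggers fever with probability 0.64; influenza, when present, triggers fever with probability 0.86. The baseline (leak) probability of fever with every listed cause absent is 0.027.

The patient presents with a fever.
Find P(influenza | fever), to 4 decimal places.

Under noisy-OR, P(fever | causes) = 1 − (1−0.027)·∏(1−qᵢ) over the active causes.
P(fever) = 0.027×0.71×0.84 + 0.86378×0.71×0.16 + 0.64972×0.29×0.84 + 0.950961×0.29×0.16 = 0.016103 + 0.098125 + 0.158272 + 0.044125 = 0.316625
Restricting to configurations with influenza present: 0.098125 + 0.044125 = 0.142250.
P(influenza | fever) = 0.142250 / 0.316625 ≈ 0.4493

P(influenza | fever) ≈ 0.4493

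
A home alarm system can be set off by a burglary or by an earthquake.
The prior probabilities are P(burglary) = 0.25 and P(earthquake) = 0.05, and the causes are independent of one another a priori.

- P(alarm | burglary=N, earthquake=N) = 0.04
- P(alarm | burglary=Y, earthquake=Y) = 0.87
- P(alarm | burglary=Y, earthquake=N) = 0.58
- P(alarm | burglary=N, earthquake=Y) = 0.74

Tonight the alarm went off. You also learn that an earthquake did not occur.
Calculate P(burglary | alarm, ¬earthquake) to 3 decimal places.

P(burglary | alarm, ¬earthquake) ≈ 0.829

Enumerate both values of burglary and weight by the priors:
  P(alarm | ¬earthquake) = 0.04·0.75 + 0.58·0.25
        = 0.030000 + 0.145000 = 0.175000
Keeping only the burglary-present terms gives 0.145000, so
  P(burglary | alarm, ¬earthquake) = 0.145000 / 0.175000 ≈ 0.829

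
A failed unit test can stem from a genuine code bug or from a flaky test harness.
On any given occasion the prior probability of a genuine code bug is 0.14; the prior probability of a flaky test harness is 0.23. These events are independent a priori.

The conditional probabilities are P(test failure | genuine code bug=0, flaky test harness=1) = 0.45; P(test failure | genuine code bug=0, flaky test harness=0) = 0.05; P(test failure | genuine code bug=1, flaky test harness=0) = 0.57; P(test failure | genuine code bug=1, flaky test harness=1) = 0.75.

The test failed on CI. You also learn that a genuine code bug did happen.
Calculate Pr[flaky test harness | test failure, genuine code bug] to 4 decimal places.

P(test failure | genuine code bug) = 0.57×0.77 + 0.75×0.23 = 0.438900 + 0.172500 = 0.611400
Of this, 0.172500 comes from 0.75×0.23 (the flaky test harness=true cases).
Hence the posterior is 0.172500/0.611400 ≈ 0.2821.

Pr[flaky test harness | test failure, genuine code bug] ≈ 0.2821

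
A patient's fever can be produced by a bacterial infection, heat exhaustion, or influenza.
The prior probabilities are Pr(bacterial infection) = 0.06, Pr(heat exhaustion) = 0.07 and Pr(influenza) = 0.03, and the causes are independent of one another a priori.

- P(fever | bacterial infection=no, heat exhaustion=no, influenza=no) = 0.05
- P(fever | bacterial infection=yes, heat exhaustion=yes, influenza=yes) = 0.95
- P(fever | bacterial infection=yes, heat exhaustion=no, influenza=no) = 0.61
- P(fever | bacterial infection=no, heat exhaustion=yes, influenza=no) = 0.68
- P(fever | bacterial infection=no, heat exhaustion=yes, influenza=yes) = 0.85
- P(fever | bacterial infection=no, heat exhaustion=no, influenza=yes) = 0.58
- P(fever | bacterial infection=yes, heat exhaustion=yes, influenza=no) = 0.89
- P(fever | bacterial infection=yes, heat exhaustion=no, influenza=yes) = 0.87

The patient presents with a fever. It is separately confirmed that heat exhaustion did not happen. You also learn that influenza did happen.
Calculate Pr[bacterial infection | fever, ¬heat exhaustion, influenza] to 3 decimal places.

By total probability over both values of bacterial infection:
  P(fever | ¬heat exhaustion, influenza) = 0.58·0.94 + 0.87·0.06
        = 0.545200 + 0.052200 = 0.597400
Keeping only the bacterial infection-present terms gives 0.052200, so
  P(bacterial infection | fever, ¬heat exhaustion, influenza) = 0.052200 / 0.597400 ≈ 0.087

Pr[bacterial infection | fever, ¬heat exhaustion, influenza] ≈ 0.087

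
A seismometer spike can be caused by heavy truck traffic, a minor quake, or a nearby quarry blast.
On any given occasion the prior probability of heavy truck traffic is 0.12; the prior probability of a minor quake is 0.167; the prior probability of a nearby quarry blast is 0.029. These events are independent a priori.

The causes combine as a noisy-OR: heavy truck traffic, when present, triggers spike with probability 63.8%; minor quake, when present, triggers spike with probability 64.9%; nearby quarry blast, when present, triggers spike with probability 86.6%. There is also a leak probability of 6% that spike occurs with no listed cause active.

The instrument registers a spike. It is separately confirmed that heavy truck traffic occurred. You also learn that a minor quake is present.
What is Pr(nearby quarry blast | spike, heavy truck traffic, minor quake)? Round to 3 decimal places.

Under noisy-OR, P(spike | causes) = 1 − (1−0.06)·∏(1−qᵢ) over the active causes.
Weight on nearby quarry blast=true, given the evidence: 0.983995*0.029 = 0.028536
The normalizing constant is 0.880562*0.971 + 0.983995*0.029 = 0.883562
P(nearby quarry blast | spike, heavy truck traffic, minor quake) = 0.028536/0.883562 ≈ 0.032

Pr(nearby quarry blast | spike, heavy truck traffic, minor quake) ≈ 0.032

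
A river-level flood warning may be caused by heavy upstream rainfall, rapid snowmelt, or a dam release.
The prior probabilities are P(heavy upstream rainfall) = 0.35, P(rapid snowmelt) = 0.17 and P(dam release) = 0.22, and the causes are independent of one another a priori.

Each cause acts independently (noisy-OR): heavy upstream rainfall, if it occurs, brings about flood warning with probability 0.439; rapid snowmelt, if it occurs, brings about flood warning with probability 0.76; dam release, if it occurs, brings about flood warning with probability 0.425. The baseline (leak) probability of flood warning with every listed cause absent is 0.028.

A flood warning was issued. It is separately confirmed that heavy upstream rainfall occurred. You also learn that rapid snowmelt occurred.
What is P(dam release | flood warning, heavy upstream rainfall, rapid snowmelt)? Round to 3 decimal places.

Under noisy-OR, P(flood warning | causes) = 1 − (1−0.028)·∏(1−qᵢ) over the active causes.
Numerator (weight on configurations with dam release): 0.92475·0.22 = 0.203445
The normalizing constant is 0.86913·0.78 + 0.92475·0.22 = 0.881366
Posterior = 0.203445 / 0.881366 ≈ 0.231

P(dam release | flood warning, heavy upstream rainfall, rapid snowmelt) ≈ 0.231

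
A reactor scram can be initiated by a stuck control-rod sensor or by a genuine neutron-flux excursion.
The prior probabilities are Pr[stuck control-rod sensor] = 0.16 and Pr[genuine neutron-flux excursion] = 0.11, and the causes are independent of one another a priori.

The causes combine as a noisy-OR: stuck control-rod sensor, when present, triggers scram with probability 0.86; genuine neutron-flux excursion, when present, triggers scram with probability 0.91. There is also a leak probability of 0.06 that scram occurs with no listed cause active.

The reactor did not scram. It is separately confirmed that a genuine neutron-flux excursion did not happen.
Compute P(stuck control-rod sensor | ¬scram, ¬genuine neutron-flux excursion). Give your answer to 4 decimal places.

Under noisy-OR, P(scram | causes) = 1 − (1−0.06)·∏(1−qᵢ) over the active causes.
Weight on stuck control-rod sensor=true, given the evidence: 0.1316·0.16 = 0.021056
Normalizer over all consistent configurations: 0.94·0.84 + 0.1316·0.16 = 0.810656
Posterior = 0.021056 / 0.810656 ≈ 0.0260

P(stuck control-rod sensor | ¬scram, ¬genuine neutron-flux excursion) ≈ 0.0260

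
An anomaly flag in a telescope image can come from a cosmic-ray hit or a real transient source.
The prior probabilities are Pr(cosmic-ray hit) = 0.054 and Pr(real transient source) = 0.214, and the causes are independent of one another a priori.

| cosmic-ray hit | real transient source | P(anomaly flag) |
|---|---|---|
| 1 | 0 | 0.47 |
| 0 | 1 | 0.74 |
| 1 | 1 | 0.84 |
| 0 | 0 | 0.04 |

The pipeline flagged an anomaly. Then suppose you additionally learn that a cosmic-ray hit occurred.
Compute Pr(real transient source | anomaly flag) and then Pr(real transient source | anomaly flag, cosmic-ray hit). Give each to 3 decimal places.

Pr(real transient source | anomaly flag) ≈ 0.762; Pr(real transient source | anomaly flag, cosmic-ray hit) ≈ 0.327

Numerator (weight on configurations with real transient source): 0.149809 + 0.009707 = 0.159516
Denominator P(anomaly flag): 0.04×0.946×0.786 + 0.74×0.946×0.214 + 0.47×0.054×0.786 + 0.84×0.054×0.214 = 0.209207
P(real transient source | anomaly flag) = 0.159516/0.209207 ≈ 0.762

With the extra evidence:
P(anomaly flag | cosmic-ray hit) = 0.47×0.786 + 0.84×0.214 = 0.369420 + 0.179760 = 0.549180
Of this, 0.179760 comes from 0.84×0.214 (the real transient source=true cases).
So P(real transient source | anomaly flag, cosmic-ray hit) = 0.179760/0.549180 ≈ 0.327.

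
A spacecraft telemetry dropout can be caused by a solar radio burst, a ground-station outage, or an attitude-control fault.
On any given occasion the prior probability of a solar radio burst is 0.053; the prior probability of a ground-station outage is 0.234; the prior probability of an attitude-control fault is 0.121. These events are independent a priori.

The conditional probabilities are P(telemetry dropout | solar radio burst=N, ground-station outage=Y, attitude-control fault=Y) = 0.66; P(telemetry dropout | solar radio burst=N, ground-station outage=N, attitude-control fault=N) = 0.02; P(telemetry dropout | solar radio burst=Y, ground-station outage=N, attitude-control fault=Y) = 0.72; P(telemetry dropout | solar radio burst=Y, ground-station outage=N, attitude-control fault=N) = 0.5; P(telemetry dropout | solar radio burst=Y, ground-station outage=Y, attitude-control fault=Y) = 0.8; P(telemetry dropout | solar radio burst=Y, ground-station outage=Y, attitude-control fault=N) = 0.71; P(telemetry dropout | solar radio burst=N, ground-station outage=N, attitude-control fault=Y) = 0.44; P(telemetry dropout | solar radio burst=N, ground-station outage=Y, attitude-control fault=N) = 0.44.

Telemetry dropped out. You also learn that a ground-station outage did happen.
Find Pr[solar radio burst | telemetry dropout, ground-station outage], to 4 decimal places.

Pr[solar radio burst | telemetry dropout, ground-station outage] ≈ 0.0796

Sum P(telemetry dropout|·) weighted by the priors over the 4 (solar radio burst, attitude-control fault) configurations:
  P(telemetry dropout | ground-station outage) = 0.44*0.947*0.879 + 0.66*0.947*0.121 + 0.71*0.053*0.879 + 0.8*0.053*0.121
        = 0.366262 + 0.075627 + 0.033077 + 0.005130 = 0.480096
Configurations with solar radio burst contribute 0.038207, so
  P(solar radio burst | telemetry dropout, ground-station outage) = 0.038207 / 0.480096 ≈ 0.0796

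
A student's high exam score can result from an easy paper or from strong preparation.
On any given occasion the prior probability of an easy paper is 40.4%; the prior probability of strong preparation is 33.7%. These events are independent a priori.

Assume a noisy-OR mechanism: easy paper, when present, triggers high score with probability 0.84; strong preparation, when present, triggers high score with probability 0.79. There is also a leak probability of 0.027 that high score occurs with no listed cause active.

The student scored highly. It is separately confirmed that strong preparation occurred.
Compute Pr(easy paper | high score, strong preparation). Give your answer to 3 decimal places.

Under noisy-OR, P(high score | causes) = 1 − (1−0.027)·∏(1−qᵢ) over the active causes.
Sum P(high score|·) weighted by the priors over both values of easy paper:
  P(high score | strong preparation) = 0.79567·0.596 + 0.967307·0.404
        = 0.474219 + 0.390792 = 0.865011
Keeping only the easy paper-present terms gives 0.390792, so
  P(easy paper | high score, strong preparation) = 0.390792 / 0.865011 ≈ 0.452

Pr(easy paper | high score, strong preparation) ≈ 0.452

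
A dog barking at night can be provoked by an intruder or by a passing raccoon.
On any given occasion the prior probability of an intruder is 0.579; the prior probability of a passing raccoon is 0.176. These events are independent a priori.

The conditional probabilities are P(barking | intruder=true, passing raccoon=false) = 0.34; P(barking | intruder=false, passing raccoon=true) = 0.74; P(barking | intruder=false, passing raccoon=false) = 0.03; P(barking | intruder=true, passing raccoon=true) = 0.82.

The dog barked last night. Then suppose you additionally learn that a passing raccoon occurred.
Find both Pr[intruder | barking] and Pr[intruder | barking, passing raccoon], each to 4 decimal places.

P(barking) = 0.03·0.421·0.824 + 0.74·0.421·0.176 + 0.34·0.579·0.824 + 0.82·0.579·0.176 = 0.010407 + 0.054831 + 0.162213 + 0.083561 = 0.311012
Of this, 0.245774 comes from 0.162213 + 0.083561 (the intruder=true cases).
P(intruder | barking) = 0.245774 / 0.311012 ≈ 0.7902

With the extra evidence:
By total probability over both values of intruder:
  P(barking | passing raccoon) = 0.74·0.421 + 0.82·0.579
        = 0.311540 + 0.474780 = 0.786320
The terms with intruder present sum to 0.474780, so
  P(intruder | barking, passing raccoon) = 0.474780 / 0.786320 ≈ 0.6038
The drop from 0.7902 to 0.6038 is the explaining-away (discounting) effect.

Pr[intruder | barking] ≈ 0.7902; Pr[intruder | barking, passing raccoon] ≈ 0.6038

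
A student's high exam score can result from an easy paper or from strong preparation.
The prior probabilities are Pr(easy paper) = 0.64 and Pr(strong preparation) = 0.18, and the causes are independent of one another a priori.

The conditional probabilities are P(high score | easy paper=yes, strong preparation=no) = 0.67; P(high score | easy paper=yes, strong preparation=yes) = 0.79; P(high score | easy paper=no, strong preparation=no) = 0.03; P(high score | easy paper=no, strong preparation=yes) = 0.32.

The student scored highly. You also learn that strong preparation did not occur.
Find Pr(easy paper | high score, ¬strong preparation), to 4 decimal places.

P(high score | ¬strong preparation) = 0.03*0.36 + 0.67*0.64 = 0.010800 + 0.428800 = 0.439600
Restricting to configurations with easy paper present: 0.67*0.64 = 0.428800.
Hence the posterior is 0.428800/0.439600 ≈ 0.9754.

Pr(easy paper | high score, ¬strong preparation) ≈ 0.9754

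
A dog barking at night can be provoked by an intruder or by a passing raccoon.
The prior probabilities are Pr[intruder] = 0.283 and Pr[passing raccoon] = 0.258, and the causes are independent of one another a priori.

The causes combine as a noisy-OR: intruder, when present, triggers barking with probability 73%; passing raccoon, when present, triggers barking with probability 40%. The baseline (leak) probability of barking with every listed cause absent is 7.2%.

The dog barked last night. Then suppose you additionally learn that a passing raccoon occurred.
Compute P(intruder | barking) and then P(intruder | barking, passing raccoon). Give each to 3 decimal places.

P(intruder | barking) ≈ 0.646; P(intruder | barking, passing raccoon) ≈ 0.431

Under noisy-OR, P(barking | causes) = 1 − (1−0.072)·∏(1−qᵢ) over the active causes.
Sum P(barking|·) weighted by the priors over the 4 (intruder, passing raccoon) configurations:
  P(barking) = 0.072*0.717*0.742 + 0.4432*0.717*0.258 + 0.74944*0.283*0.742 + 0.849664*0.283*0.258
        = 0.038305 + 0.081986 + 0.157372 + 0.062037 = 0.339700
Configurations with intruder contribute 0.219409, so
  P(intruder | barking) = 0.219409 / 0.339700 ≈ 0.646

Now condition on the additional information:
P(barking | passing raccoon) = 0.4432×0.717 + 0.849664×0.283 = 0.317774 + 0.240455 = 0.558229
Of this, 0.240455 comes from 0.849664×0.283 (the intruder=true cases).
So P(intruder | barking, passing raccoon) = 0.240455/0.558229 ≈ 0.431.
— passing raccoon explains away the evidence for intruder.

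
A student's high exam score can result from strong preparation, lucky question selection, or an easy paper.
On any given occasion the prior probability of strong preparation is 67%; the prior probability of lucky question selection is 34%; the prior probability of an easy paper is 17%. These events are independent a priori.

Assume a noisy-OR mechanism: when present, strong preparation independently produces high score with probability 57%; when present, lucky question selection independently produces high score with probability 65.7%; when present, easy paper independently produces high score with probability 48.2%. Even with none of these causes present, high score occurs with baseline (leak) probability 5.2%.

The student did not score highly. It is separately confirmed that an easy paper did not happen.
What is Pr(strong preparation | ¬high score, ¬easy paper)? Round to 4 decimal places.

Pr(strong preparation | ¬high score, ¬easy paper) ≈ 0.4661

Under noisy-OR, P(high score | causes) = 1 − (1−0.052)·∏(1−qᵢ) over the active causes.
P(¬high score | ¬easy paper) = 0.948×0.33×0.66 + 0.325164×0.33×0.34 + 0.40764×0.67×0.66 + 0.139821×0.67×0.34 = 0.206474 + 0.036483 + 0.180258 + 0.031851 = 0.455066
Of this, 0.212109 comes from 0.180258 + 0.031851 (the strong preparation=true cases).
P(strong preparation | ¬high score, ¬easy paper) = 0.212109 / 0.455066 ≈ 0.4661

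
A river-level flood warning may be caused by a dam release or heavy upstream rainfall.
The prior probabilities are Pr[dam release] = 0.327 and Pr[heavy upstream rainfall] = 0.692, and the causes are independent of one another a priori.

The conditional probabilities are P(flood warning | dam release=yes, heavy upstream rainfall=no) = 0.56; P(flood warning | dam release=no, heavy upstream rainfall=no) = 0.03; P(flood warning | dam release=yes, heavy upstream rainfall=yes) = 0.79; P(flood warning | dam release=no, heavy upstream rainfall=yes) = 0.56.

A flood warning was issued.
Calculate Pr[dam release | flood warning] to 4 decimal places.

P(flood warning) = 0.03·0.673·0.308 + 0.56·0.673·0.692 + 0.56·0.327·0.308 + 0.79·0.327·0.692 = 0.006219 + 0.260801 + 0.056401 + 0.178764 = 0.502185
Restricting to configurations with dam release present: 0.056401 + 0.178764 = 0.235165.
Hence the posterior is 0.235165/0.502185 ≈ 0.4683.

Pr[dam release | flood warning] ≈ 0.4683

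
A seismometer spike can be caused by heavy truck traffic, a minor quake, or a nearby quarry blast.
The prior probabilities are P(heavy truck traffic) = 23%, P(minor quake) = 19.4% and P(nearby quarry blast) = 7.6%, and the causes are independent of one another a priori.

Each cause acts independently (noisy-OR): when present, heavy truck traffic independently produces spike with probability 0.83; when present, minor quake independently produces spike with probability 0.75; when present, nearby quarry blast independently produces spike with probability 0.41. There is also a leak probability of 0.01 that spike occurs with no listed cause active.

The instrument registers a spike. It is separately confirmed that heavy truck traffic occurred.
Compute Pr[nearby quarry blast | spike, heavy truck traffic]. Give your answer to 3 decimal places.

Pr[nearby quarry blast | spike, heavy truck traffic] ≈ 0.081

Under noisy-OR, P(spike | causes) = 1 − (1−0.01)·∏(1−qᵢ) over the active causes.
P(spike | heavy truck traffic) = 0.8317×0.806×0.924 + 0.900703×0.806×0.076 + 0.957925×0.194×0.924 + 0.975176×0.194×0.076 = 0.619404 + 0.055173 + 0.171714 + 0.014378 = 0.860669
The nearby quarry blast-present share is 0.055173 + 0.014378 = 0.069551.
P(nearby quarry blast | spike, heavy truck traffic) = 0.069551 / 0.860669 ≈ 0.081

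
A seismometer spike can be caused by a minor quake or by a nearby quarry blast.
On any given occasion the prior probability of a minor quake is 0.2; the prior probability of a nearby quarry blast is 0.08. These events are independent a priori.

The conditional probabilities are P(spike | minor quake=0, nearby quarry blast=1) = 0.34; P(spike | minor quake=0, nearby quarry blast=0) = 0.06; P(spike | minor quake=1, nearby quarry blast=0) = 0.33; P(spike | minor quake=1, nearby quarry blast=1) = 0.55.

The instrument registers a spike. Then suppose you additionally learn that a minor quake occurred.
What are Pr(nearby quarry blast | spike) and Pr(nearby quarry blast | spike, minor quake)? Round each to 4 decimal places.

Pr(nearby quarry blast | spike) ≈ 0.2256; Pr(nearby quarry blast | spike, minor quake) ≈ 0.1266

P(spike) = 0.06*0.8*0.92 + 0.34*0.8*0.08 + 0.33*0.2*0.92 + 0.55*0.2*0.08 = 0.044160 + 0.021760 + 0.060720 + 0.008800 = 0.135440
Of this, 0.030560 comes from 0.021760 + 0.008800 (the nearby quarry blast=true cases).
P(nearby quarry blast | spike) = 0.030560 / 0.135440 ≈ 0.2256

Now condition on the additional information:
Sum P(spike|·) weighted by the priors over both values of nearby quarry blast:
  P(spike | minor quake) = 0.33·0.92 + 0.55·0.08
        = 0.303600 + 0.044000 = 0.347600
The terms with nearby quarry blast present sum to 0.044000, so
  P(nearby quarry blast | spike, minor quake) = 0.044000 / 0.347600 ≈ 0.1266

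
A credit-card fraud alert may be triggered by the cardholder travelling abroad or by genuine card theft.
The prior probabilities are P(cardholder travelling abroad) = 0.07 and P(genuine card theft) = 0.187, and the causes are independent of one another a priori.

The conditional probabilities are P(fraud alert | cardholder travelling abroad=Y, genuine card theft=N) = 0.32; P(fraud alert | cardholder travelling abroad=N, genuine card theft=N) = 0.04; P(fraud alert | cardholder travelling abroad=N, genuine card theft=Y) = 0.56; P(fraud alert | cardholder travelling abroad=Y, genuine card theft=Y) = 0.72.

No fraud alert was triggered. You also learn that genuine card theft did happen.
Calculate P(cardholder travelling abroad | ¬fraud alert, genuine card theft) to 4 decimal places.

P(cardholder travelling abroad | ¬fraud alert, genuine card theft) ≈ 0.0457

P(¬fraud alert | genuine card theft) = 0.44×0.93 + 0.28×0.07 = 0.409200 + 0.019600 = 0.428800
Of this, 0.019600 comes from 0.28×0.07 (the cardholder travelling abroad=true cases).
Hence the posterior is 0.019600/0.428800 ≈ 0.0457.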